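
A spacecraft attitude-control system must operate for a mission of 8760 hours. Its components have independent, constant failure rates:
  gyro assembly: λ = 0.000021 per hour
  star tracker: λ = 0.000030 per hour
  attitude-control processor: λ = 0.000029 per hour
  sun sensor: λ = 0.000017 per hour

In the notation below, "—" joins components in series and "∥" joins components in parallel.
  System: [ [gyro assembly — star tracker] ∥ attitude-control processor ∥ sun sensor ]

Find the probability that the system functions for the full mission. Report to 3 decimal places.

0.989

R(gyro assembly) = exp(−0.000021 × 8760) = 0.83197
R(star tracker) = exp(−0.000030 × 8760) = 0.76890
R(attitude-control processor) = exp(−0.000029 × 8760) = 0.77566
R(sun sensor) = exp(−0.000017 × 8760) = 0.86164
Series (gyro assembly and star tracker): 0.83197 × 0.76890 = 0.63970
Parallel ([0.63970], attitude-control processor, and sun sensor): 1 − (1 − 0.63970)(1 − 0.77566)(1 − 0.86164) = 0.989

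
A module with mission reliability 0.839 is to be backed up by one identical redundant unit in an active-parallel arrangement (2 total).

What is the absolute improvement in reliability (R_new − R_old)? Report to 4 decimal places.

R_before = 0.839
R_after = 1 − (1 − 0.839)^2 = 0.9741
ΔR = 0.9741 − 0.839 = 0.1351

0.1351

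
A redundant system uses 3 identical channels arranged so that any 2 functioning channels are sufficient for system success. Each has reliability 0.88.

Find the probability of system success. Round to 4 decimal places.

0.9603

R = Σ_{i=2}^{3} C(3,i) p^i (1−p)^{3−i} with p = 0.88
C(3,2)·0.88^2·0.12^1 = 0.278784
C(3,3)·0.88^3·0.12^0 = 0.681472
Sum = 0.9603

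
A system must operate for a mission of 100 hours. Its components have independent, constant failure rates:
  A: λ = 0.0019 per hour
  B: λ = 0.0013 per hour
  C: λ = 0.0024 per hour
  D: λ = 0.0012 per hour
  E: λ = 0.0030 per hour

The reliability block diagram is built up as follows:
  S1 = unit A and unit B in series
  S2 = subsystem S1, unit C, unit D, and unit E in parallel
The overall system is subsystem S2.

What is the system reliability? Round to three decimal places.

R(A) = exp(−0.0019 × 100) = 0.82696
R(B) = exp(−0.0013 × 100) = 0.87810
R(C) = exp(−0.0024 × 100) = 0.78663
R(D) = exp(−0.0012 × 100) = 0.88692
R(E) = exp(−0.0030 × 100) = 0.74082
Series (A and B): 0.82696 × 0.87810 = 0.72615
Parallel ([0.72615], C, D, and E): 1 − (1 − 0.72615)(1 − 0.78663)(1 − 0.88692)(1 − 0.74082) = 0.998

0.998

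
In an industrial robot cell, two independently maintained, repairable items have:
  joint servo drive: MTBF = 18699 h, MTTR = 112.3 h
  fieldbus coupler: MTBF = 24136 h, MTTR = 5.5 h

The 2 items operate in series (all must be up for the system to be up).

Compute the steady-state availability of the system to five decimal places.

0.99380

A(joint servo drive) = MTBF/(MTBF+MTTR) = 18699/(18699+112.3) = 0.994030
A(fieldbus coupler) = MTBF/(MTBF+MTTR) = 24136/(24136+5.5) = 0.999772
Series availability: 0.994030 × 0.999772 = 0.99380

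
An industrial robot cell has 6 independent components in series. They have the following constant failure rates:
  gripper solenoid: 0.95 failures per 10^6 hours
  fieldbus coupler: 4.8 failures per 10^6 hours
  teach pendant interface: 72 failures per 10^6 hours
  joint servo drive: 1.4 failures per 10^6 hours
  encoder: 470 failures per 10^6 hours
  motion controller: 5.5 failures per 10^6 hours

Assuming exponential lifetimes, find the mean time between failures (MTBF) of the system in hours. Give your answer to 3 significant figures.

Series of exponential components: λ_sys = Σ λ_i
λ_sys = 0.00000095 + 0.0000048 + 0.000072 + 0.0000014 + 0.00047 + 0.0000055 = 5.5465e-04 /h
MTBF = 1 / λ_sys = 1800 h

1800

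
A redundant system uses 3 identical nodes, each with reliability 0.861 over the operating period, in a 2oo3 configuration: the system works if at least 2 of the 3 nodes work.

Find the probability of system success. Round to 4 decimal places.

R = Σ_{i=2}^{3} C(3,i) p^i (1−p)^{3−i} with p = 0.861
C(3,2)·0.861^2·0.139^1 = 0.309131
C(3,3)·0.861^3·0.139^0 = 0.638277
Sum = 0.9474

0.9474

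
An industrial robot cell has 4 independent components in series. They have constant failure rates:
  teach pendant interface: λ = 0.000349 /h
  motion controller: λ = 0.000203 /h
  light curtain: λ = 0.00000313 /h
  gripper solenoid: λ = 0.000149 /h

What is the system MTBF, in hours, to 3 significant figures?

Series of exponential components: λ_sys = Σ λ_i
λ_sys = 0.000349 + 0.000203 + 0.00000313 + 0.000149 = 7.0413e-04 /h
MTBF = 1 / λ_sys = 1420 h

1420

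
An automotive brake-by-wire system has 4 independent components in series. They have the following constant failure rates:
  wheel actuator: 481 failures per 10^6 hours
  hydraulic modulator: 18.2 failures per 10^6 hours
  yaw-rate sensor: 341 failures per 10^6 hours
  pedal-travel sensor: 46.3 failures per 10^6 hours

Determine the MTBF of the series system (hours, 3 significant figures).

1130

Series of exponential components: λ_sys = Σ λ_i
λ_sys = 0.000481 + 0.0000182 + 0.000341 + 0.0000463 = 8.8650e-04 /h
MTBF = 1 / λ_sys = 1130 h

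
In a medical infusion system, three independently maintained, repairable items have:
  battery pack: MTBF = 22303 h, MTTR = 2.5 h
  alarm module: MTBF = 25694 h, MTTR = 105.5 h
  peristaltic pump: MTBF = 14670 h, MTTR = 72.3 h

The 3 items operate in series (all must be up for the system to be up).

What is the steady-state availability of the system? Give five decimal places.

A(battery pack) = MTBF/(MTBF+MTTR) = 22303/(22303+2.5) = 0.999888
A(alarm module) = MTBF/(MTBF+MTTR) = 25694/(25694+105.5) = 0.995911
A(peristaltic pump) = MTBF/(MTBF+MTTR) = 14670/(14670+72.3) = 0.995096
Series availability: 0.999888 × 0.995911 × 0.995096 = 0.99092

0.99092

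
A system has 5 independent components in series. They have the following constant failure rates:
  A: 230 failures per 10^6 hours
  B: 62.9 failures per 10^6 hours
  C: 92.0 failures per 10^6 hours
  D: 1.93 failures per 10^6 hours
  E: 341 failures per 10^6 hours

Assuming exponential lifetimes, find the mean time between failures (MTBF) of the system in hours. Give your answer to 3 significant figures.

1370

Series of exponential components: λ_sys = Σ λ_i
λ_sys = 0.000230 + 0.0000629 + 0.0000920 + 0.00000193 + 0.000341 = 7.2783e-04 /h
MTBF = 1 / λ_sys = 1370 h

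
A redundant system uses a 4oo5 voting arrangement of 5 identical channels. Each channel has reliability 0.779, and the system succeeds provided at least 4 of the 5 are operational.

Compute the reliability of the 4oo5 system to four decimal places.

R = Σ_{i=4}^{5} C(5,i) p^i (1−p)^{5−i} with p = 0.779
C(5,4)·0.779^4·0.221^1 = 0.406923
C(5,5)·0.779^5·0.221^0 = 0.286871
Sum = 0.6938

0.6938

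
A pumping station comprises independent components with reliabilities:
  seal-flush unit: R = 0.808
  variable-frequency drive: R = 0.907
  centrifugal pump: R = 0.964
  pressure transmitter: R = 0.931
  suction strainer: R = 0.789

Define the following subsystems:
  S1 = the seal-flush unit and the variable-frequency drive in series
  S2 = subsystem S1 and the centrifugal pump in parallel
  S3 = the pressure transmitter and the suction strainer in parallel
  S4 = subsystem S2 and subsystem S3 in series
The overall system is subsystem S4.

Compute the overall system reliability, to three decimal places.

Series (seal-flush unit and variable-frequency drive): 0.80800 × 0.90700 = 0.73286
Parallel ([0.73286] and centrifugal pump): 1 − (1 − 0.73286)(1 − 0.96400) = 0.99038
Parallel (pressure transmitter and suction strainer): 1 − (1 − 0.93100)(1 − 0.78900) = 0.98544
Series ([0.99038] and [0.98544]): 0.99038 × 0.98544 = 0.976

0.976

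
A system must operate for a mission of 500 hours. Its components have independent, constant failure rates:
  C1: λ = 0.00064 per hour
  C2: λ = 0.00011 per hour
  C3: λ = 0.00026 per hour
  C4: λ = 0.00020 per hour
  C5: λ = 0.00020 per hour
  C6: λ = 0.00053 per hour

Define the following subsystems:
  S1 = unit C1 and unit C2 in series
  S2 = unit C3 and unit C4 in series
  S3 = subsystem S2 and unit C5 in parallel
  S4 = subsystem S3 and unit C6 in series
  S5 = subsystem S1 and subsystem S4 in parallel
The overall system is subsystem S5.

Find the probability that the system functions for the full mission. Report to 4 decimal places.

R(C1) = exp(−0.00064 × 500) = 0.726149
R(C2) = exp(−0.00011 × 500) = 0.946485
R(C3) = exp(−0.00026 × 500) = 0.878095
R(C4) = exp(−0.00020 × 500) = 0.904837
R(C5) = exp(−0.00020 × 500) = 0.904837
R(C6) = exp(−0.00053 × 500) = 0.767206
Series (C1 and C2): 0.726149 × 0.946485 = 0.687289
Series (C3 and C4): 0.878095 × 0.904837 = 0.794533
Parallel ([0.794533] and C5): 1 − (1 − 0.794533)(1 − 0.904837) = 0.980447
Series ([0.980447] and C6): 0.980447 × 0.767206 = 0.752205
Parallel ([0.687289] and [0.752205]): 1 − (1 − 0.687289)(1 − 0.752205) = 0.9225

0.9225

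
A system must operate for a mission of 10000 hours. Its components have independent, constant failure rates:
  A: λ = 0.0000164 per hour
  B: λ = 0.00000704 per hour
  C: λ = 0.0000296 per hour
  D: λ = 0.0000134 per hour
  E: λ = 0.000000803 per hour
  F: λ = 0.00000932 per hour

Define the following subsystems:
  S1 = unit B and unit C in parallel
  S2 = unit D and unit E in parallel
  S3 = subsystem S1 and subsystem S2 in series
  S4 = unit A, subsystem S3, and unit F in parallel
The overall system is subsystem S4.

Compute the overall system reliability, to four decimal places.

0.9998

R(A) = exp(−0.0000164 × 10000) = 0.848742
R(B) = exp(−0.00000704 × 10000) = 0.932021
R(C) = exp(−0.0000296 × 10000) = 0.743787
R(D) = exp(−0.0000134 × 10000) = 0.874590
R(E) = exp(−0.000000803 × 10000) = 0.992002
R(F) = exp(−0.00000932 × 10000) = 0.911011
Parallel (B and C): 1 − (1 − 0.932021)(1 − 0.743787) = 0.982583
Parallel (D and E): 1 − (1 − 0.874590)(1 − 0.992002) = 0.998997
Series ([0.982583] and [0.998997]): 0.982583 × 0.998997 = 0.981597
Parallel (A, [0.981597], and F): 1 − (1 − 0.848742)(1 − 0.981597)(1 − 0.911011) = 0.9998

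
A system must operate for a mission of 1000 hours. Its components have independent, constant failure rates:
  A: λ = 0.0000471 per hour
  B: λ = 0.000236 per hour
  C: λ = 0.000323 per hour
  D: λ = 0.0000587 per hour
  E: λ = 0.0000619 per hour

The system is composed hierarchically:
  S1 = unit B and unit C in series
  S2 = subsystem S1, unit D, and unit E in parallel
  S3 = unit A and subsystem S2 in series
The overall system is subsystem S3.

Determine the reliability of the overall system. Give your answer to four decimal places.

R(A) = exp(−0.0000471 × 1000) = 0.953992
R(B) = exp(−0.000236 × 1000) = 0.789781
R(C) = exp(−0.000323 × 1000) = 0.723974
R(D) = exp(−0.0000587 × 1000) = 0.942990
R(E) = exp(−0.0000619 × 1000) = 0.939977
Series (B and C): 0.789781 × 0.723974 = 0.571781
Parallel ([0.571781], D, and E): 1 − (1 − 0.571781)(1 − 0.942990)(1 − 0.939977) = 0.998535
Series (A and [0.998535]): 0.953992 × 0.998535 = 0.9526

0.9526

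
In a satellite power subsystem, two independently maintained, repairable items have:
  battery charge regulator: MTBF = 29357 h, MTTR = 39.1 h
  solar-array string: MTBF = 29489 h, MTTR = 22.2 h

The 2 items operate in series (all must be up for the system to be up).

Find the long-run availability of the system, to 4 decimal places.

0.9979

A(battery charge regulator) = MTBF/(MTBF+MTTR) = 29357/(29357+39.1) = 0.998670
A(solar-array string) = MTBF/(MTBF+MTTR) = 29489/(29489+22.2) = 0.999248
Series availability: 0.998670 × 0.999248 = 0.9979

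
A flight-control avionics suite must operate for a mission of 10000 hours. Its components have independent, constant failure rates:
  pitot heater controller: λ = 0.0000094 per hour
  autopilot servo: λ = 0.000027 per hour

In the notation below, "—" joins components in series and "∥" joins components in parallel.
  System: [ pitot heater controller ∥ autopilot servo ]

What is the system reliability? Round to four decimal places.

R(pitot heater controller) = exp(−0.0000094 × 10000) = 0.910283
R(autopilot servo) = exp(−0.000027 × 10000) = 0.763379
Parallel (pitot heater controller and autopilot servo): 1 − (1 − 0.910283)(1 − 0.763379) = 0.9788

0.9788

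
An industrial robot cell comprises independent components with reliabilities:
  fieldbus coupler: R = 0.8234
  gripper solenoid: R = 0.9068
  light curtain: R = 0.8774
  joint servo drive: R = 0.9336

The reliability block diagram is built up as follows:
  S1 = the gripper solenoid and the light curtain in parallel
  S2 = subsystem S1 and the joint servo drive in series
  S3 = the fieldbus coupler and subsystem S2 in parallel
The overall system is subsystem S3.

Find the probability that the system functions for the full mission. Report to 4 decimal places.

Parallel (gripper solenoid and light curtain): 1 − (1 − 0.906800)(1 − 0.877400) = 0.988574
Series ([0.988574] and joint servo drive): 0.988574 × 0.933600 = 0.922933
Parallel (fieldbus coupler and [0.922933]): 1 − (1 − 0.823400)(1 − 0.922933) = 0.9864

0.9864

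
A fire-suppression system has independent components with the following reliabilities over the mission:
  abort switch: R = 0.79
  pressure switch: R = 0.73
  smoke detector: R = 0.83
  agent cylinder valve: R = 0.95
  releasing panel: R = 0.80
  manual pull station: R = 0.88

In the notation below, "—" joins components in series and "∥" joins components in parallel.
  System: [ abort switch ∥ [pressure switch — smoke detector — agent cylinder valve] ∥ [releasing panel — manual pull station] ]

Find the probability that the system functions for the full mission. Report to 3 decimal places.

Series (pressure switch, smoke detector, and agent cylinder valve): 0.73000 × 0.83000 × 0.95000 = 0.57561
Series (releasing panel and manual pull station): 0.80000 × 0.88000 = 0.70400
Parallel (abort switch, [0.57561], and [0.70400]): 1 − (1 − 0.79000)(1 − 0.57561)(1 − 0.70400) = 0.974

0.974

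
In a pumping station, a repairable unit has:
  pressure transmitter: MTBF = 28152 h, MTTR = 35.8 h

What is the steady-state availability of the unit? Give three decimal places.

0.999

A(pressure transmitter) = MTBF/(MTBF+MTTR) = 28152/(28152+35.8) = 0.999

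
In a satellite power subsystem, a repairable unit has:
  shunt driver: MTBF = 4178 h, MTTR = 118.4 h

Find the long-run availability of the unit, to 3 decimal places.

0.972

A(shunt driver) = MTBF/(MTBF+MTTR) = 4178/(4178+118.4) = 0.972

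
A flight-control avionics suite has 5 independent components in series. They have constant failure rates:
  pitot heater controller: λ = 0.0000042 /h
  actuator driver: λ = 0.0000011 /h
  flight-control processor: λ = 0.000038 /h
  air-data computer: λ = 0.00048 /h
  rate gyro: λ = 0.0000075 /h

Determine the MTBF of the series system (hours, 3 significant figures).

1880

Series of exponential components: λ_sys = Σ λ_i
λ_sys = 0.0000042 + 0.0000011 + 0.000038 + 0.00048 + 0.0000075 = 5.3080e-04 /h
MTBF = 1 / λ_sys = 1880 h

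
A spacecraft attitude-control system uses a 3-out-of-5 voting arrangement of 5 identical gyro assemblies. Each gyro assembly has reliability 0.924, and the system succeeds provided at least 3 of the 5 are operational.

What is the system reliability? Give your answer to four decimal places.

R = Σ_{i=3}^{5} C(5,i) p^i (1−p)^{5−i} with p = 0.924
C(5,3)·0.924^3·0.076^2 = 0.045566
C(5,4)·0.924^4·0.076^1 = 0.276995
C(5,5)·0.924^5·0.076^0 = 0.673535
Sum = 0.9961

0.9961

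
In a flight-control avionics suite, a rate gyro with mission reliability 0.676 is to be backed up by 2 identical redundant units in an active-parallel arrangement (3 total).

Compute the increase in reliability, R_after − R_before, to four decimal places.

R_before = 0.676
R_after = 1 − (1 − 0.676)^3 = 0.9660
ΔR = 0.9660 − 0.676 = 0.2900

0.2900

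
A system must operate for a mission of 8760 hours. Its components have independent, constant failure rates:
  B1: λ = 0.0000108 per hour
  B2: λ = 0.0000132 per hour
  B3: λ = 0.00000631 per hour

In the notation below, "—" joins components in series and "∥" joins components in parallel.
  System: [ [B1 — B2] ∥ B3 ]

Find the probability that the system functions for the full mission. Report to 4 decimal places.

R(B1) = exp(−0.0000108 × 8760) = 0.909729
R(B2) = exp(−0.0000132 × 8760) = 0.890803
R(B3) = exp(−0.00000631 × 8760) = 0.946224
Series (B1 and B2): 0.909729 × 0.890803 = 0.810389
Parallel ([0.810389] and B3): 1 − (1 − 0.810389)(1 − 0.946224) = 0.9898

0.9898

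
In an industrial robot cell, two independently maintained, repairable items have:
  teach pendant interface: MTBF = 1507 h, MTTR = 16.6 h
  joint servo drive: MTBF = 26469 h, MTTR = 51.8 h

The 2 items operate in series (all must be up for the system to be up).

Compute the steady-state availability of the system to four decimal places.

0.9872

A(teach pendant interface) = MTBF/(MTBF+MTTR) = 1507/(1507+16.6) = 0.989105
A(joint servo drive) = MTBF/(MTBF+MTTR) = 26469/(26469+51.8) = 0.998047
Series availability: 0.989105 × 0.998047 = 0.9872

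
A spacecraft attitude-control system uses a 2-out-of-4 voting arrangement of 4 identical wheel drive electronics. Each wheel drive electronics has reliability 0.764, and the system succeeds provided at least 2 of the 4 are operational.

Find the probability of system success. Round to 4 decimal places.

0.9567

R = Σ_{i=2}^{4} C(4,i) p^i (1−p)^{4−i} with p = 0.764
C(4,2)·0.764^2·0.236^2 = 0.195057
C(4,3)·0.764^3·0.236^1 = 0.420971
C(4,4)·0.764^4·0.236^0 = 0.340701
Sum = 0.9567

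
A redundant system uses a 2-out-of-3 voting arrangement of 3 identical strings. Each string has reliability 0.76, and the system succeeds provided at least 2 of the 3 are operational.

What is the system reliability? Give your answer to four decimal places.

0.8548

R = Σ_{i=2}^{3} C(3,i) p^i (1−p)^{3−i} with p = 0.76
C(3,2)·0.76^2·0.24^1 = 0.415872
C(3,3)·0.76^3·0.24^0 = 0.438976
Sum = 0.8548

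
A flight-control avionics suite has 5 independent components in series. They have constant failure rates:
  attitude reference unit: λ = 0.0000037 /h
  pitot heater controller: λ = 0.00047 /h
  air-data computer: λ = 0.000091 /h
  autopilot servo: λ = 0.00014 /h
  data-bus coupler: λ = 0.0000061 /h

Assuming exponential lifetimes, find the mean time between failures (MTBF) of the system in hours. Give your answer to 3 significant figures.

1410

Series of exponential components: λ_sys = Σ λ_i
λ_sys = 0.0000037 + 0.00047 + 0.000091 + 0.00014 + 0.0000061 = 7.1080e-04 /h
MTBF = 1 / λ_sys = 1410 h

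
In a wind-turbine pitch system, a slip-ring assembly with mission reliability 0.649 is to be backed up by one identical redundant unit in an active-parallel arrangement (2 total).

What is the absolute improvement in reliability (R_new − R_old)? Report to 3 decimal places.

0.228

R_before = 0.649
R_after = 1 − (1 − 0.649)^2 = 0.877
ΔR = 0.877 − 0.649 = 0.228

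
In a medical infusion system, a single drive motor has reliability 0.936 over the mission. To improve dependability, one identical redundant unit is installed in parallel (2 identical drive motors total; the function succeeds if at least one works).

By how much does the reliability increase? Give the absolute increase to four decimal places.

R_before = 0.936
R_after = 1 − (1 − 0.936)^2 = 0.9959
ΔR = 0.9959 − 0.936 = 0.0599

0.0599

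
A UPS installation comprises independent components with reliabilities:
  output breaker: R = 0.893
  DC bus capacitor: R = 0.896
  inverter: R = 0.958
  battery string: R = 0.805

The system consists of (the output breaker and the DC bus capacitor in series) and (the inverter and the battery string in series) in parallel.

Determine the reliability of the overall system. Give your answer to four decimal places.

0.9543

Series (output breaker and DC bus capacitor): 0.893000 × 0.896000 = 0.800128
Series (inverter and battery string): 0.958000 × 0.805000 = 0.771190
Parallel ([0.800128] and [0.771190]): 1 − (1 − 0.800128)(1 − 0.771190) = 0.9543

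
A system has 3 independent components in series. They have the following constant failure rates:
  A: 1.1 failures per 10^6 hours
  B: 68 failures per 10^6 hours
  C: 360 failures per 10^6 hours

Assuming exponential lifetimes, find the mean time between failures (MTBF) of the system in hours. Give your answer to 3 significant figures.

Series of exponential components: λ_sys = Σ λ_i
λ_sys = 0.0000011 + 0.000068 + 0.00036 = 4.2910e-04 /h
MTBF = 1 / λ_sys = 2330 h

2330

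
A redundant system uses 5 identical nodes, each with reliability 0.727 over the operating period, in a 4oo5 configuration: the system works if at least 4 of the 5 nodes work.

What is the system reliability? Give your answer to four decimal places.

0.5844

R = Σ_{i=4}^{5} C(5,i) p^i (1−p)^{5−i} with p = 0.727
C(5,4)·0.727^4·0.273^1 = 0.381303
C(5,5)·0.727^5·0.273^0 = 0.203082
Sum = 0.5844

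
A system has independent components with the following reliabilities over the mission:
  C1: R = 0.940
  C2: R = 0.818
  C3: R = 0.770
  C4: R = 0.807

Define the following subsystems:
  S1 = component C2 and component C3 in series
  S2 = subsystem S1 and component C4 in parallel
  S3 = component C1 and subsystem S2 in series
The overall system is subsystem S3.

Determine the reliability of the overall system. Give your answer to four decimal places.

Series (C2 and C3): 0.818000 × 0.770000 = 0.629860
Parallel ([0.629860] and C4): 1 − (1 − 0.629860)(1 − 0.807000) = 0.928563
Series (C1 and [0.928563]): 0.940000 × 0.928563 = 0.8728

0.8728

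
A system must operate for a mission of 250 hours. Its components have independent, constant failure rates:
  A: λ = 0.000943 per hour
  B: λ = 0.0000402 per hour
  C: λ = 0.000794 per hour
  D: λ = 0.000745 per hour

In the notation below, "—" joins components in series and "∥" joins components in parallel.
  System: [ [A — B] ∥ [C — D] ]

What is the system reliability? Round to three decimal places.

0.930

R(A) = exp(−0.000943 × 250) = 0.78998
R(B) = exp(−0.0000402 × 250) = 0.99000
R(C) = exp(−0.000794 × 250) = 0.81996
R(D) = exp(−0.000745 × 250) = 0.83007
Series (A and B): 0.78998 × 0.99000 = 0.78208
Series (C and D): 0.81996 × 0.83007 = 0.68062
Parallel ([0.78208] and [0.68062]): 1 − (1 − 0.78208)(1 − 0.68062) = 0.930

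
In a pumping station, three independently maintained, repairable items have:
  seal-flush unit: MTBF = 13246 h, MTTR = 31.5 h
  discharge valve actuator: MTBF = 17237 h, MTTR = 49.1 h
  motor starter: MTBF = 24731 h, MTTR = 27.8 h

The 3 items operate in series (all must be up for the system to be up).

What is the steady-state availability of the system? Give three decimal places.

A(seal-flush unit) = MTBF/(MTBF+MTTR) = 13246/(13246+31.5) = 0.997628
A(discharge valve actuator) = MTBF/(MTBF+MTTR) = 17237/(17237+49.1) = 0.997160
A(motor starter) = MTBF/(MTBF+MTTR) = 24731/(24731+27.8) = 0.998877
Series availability: 0.997628 × 0.997160 × 0.998877 = 0.994

0.994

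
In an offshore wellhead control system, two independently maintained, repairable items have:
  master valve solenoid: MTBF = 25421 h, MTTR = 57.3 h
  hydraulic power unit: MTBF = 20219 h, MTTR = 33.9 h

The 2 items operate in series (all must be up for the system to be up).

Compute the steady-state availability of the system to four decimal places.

0.9961

A(master valve solenoid) = MTBF/(MTBF+MTTR) = 25421/(25421+57.3) = 0.997751
A(hydraulic power unit) = MTBF/(MTBF+MTTR) = 20219/(20219+33.9) = 0.998326
Series availability: 0.997751 × 0.998326 = 0.9961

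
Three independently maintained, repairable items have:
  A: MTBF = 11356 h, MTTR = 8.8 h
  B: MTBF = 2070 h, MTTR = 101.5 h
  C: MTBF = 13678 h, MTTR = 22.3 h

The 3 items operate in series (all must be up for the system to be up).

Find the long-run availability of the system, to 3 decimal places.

0.951

A(A) = MTBF/(MTBF+MTTR) = 11356/(11356+8.8) = 0.999226
A(B) = MTBF/(MTBF+MTTR) = 2070/(2070+101.5) = 0.953258
A(C) = MTBF/(MTBF+MTTR) = 13678/(13678+22.3) = 0.998372
Series availability: 0.999226 × 0.953258 × 0.998372 = 0.951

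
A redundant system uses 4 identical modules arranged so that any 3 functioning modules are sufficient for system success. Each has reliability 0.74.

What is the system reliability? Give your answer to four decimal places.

R = Σ_{i=3}^{4} C(4,i) p^i (1−p)^{4−i} with p = 0.74
C(4,3)·0.74^3·0.26^1 = 0.421433
C(4,4)·0.74^4·0.26^0 = 0.299866
Sum = 0.7213

0.7213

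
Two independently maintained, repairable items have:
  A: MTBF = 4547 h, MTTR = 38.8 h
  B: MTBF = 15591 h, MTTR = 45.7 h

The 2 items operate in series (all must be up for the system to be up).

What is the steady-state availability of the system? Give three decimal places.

0.989

A(A) = MTBF/(MTBF+MTTR) = 4547/(4547+38.8) = 0.991539
A(B) = MTBF/(MTBF+MTTR) = 15591/(15591+45.7) = 0.997077
Series availability: 0.991539 × 0.997077 = 0.989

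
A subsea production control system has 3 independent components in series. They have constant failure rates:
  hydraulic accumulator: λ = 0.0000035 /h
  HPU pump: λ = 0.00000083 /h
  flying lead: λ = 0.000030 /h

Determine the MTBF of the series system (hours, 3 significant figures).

29100

Series of exponential components: λ_sys = Σ λ_i
λ_sys = 0.0000035 + 0.00000083 + 0.000030 = 3.4330e-05 /h
MTBF = 1 / λ_sys = 29100 h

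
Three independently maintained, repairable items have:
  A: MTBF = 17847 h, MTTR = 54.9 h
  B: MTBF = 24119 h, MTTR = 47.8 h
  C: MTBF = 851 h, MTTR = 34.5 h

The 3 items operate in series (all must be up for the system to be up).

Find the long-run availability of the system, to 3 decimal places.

A(A) = MTBF/(MTBF+MTTR) = 17847/(17847+54.9) = 0.996933
A(B) = MTBF/(MTBF+MTTR) = 24119/(24119+47.8) = 0.998022
A(C) = MTBF/(MTBF+MTTR) = 851/(851+34.5) = 0.961039
Series availability: 0.996933 × 0.998022 × 0.961039 = 0.956

0.956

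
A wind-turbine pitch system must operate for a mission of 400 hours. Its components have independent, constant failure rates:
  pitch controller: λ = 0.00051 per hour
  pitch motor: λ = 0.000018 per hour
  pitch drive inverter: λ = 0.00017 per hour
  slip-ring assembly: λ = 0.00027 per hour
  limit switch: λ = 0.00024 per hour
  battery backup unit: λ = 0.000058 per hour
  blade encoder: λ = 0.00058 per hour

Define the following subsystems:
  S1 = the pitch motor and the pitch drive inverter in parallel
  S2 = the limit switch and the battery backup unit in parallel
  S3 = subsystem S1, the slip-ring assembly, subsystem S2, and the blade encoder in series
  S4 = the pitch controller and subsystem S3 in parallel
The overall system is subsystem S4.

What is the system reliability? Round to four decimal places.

0.9465

R(pitch controller) = exp(−0.00051 × 400) = 0.815462
R(pitch motor) = exp(−0.000018 × 400) = 0.992826
R(pitch drive inverter) = exp(−0.00017 × 400) = 0.934260
R(slip-ring assembly) = exp(−0.00027 × 400) = 0.897628
R(limit switch) = exp(−0.00024 × 400) = 0.908464
R(battery backup unit) = exp(−0.000058 × 400) = 0.977067
R(blade encoder) = exp(−0.00058 × 400) = 0.792946
Parallel (pitch motor and pitch drive inverter): 1 − (1 − 0.992826)(1 − 0.934260) = 0.999528
Parallel (limit switch and battery backup unit): 1 − (1 − 0.908464)(1 − 0.977067) = 0.997901
Series ([0.999528], slip-ring assembly, [0.997901], and blade encoder): 0.999528 × 0.897628 × 0.997901 × 0.792946 = 0.709941
Parallel (pitch controller and [0.709941]): 1 − (1 − 0.815462)(1 − 0.709941) = 0.9465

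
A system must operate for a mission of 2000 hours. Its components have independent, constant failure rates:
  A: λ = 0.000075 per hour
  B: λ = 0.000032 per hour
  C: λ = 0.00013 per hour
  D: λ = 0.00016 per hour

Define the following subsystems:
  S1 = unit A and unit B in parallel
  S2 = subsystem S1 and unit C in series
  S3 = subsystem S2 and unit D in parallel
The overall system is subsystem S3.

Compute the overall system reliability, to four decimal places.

R(A) = exp(−0.000075 × 2000) = 0.860708
R(B) = exp(−0.000032 × 2000) = 0.938005
R(C) = exp(−0.00013 × 2000) = 0.771052
R(D) = exp(−0.00016 × 2000) = 0.726149
Parallel (A and B): 1 − (1 − 0.860708)(1 − 0.938005) = 0.991365
Series ([0.991365] and C): 0.991365 × 0.771052 = 0.764394
Parallel ([0.764394] and D): 1 − (1 − 0.764394)(1 − 0.726149) = 0.9355

0.9355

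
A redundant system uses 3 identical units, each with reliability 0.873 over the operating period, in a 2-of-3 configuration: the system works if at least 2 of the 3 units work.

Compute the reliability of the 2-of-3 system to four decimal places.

0.9557

R = Σ_{i=2}^{3} C(3,i) p^i (1−p)^{3−i} with p = 0.873
C(3,2)·0.873^2·0.127^1 = 0.290371
C(3,3)·0.873^3·0.127^0 = 0.665339
Sum = 0.9557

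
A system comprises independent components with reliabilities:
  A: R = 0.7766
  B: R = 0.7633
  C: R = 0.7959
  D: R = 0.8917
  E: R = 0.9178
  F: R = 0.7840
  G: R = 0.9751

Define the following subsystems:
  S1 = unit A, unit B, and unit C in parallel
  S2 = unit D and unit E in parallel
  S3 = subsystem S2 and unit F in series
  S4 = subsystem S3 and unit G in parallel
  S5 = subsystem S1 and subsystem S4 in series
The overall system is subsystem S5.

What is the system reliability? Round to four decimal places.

Parallel (A, B, and C): 1 − (1 − 0.776600)(1 − 0.763300)(1 − 0.795900) = 0.989207
Parallel (D and E): 1 − (1 − 0.891700)(1 − 0.917800) = 0.991098
Series ([0.991098] and F): 0.991098 × 0.784000 = 0.777021
Parallel ([0.777021] and G): 1 − (1 − 0.777021)(1 − 0.975100) = 0.994448
Series ([0.989207] and [0.994448]): 0.989207 × 0.994448 = 0.9837

0.9837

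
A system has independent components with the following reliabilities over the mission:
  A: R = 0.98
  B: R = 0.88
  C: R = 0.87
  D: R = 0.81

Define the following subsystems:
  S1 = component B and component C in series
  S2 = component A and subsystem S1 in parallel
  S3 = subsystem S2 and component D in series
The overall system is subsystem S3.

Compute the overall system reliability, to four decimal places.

Series (B and C): 0.880000 × 0.870000 = 0.765600
Parallel (A and [0.765600]): 1 − (1 − 0.980000)(1 − 0.765600) = 0.995312
Series ([0.995312] and D): 0.995312 × 0.810000 = 0.8062

0.8062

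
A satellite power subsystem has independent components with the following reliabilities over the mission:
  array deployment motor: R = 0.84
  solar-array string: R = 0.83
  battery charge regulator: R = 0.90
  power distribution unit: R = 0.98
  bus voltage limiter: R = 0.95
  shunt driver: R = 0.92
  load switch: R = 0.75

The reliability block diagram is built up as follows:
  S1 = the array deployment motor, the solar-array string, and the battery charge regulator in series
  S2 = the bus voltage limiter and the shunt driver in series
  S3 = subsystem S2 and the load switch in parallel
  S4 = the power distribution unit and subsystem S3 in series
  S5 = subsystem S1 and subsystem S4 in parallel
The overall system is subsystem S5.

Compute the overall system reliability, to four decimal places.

Series (array deployment motor, solar-array string, and battery charge regulator): 0.840000 × 0.830000 × 0.900000 = 0.627480
Series (bus voltage limiter and shunt driver): 0.950000 × 0.920000 = 0.874000
Parallel ([0.874000] and load switch): 1 − (1 − 0.874000)(1 − 0.750000) = 0.968500
Series (power distribution unit and [0.968500]): 0.980000 × 0.968500 = 0.949130
Parallel ([0.627480] and [0.949130]): 1 − (1 − 0.627480)(1 − 0.949130) = 0.9810

0.9810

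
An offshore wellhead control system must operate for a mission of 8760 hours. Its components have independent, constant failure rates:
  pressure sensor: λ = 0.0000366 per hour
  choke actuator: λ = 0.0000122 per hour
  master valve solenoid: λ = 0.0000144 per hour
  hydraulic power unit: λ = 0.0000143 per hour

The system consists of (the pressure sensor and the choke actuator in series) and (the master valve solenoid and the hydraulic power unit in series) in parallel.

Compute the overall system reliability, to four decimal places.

R(pressure sensor) = exp(−0.0000366 × 8760) = 0.725702
R(choke actuator) = exp(−0.0000122 × 8760) = 0.898641
R(master valve solenoid) = exp(−0.0000144 × 8760) = 0.881488
R(hydraulic power unit) = exp(−0.0000143 × 8760) = 0.882260
Series (pressure sensor and choke actuator): 0.725702 × 0.898641 = 0.652146
Series (master valve solenoid and hydraulic power unit): 0.881488 × 0.882260 = 0.777702
Parallel ([0.652146] and [0.777702]): 1 − (1 − 0.652146)(1 − 0.777702) = 0.9227

0.9227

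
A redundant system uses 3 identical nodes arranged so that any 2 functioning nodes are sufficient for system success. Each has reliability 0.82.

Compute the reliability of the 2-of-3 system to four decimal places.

0.9145

R = Σ_{i=2}^{3} C(3,i) p^i (1−p)^{3−i} with p = 0.82
C(3,2)·0.82^2·0.18^1 = 0.363096
C(3,3)·0.82^3·0.18^0 = 0.551368
Sum = 0.9145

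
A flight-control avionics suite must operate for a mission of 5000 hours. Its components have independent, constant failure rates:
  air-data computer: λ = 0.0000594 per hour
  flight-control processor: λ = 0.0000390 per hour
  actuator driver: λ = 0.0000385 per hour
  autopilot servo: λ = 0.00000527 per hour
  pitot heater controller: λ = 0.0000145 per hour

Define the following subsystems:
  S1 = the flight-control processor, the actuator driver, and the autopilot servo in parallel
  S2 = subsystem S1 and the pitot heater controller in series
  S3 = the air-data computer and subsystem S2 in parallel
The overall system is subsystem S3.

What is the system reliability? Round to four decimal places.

0.9818

R(air-data computer) = exp(−0.0000594 × 5000) = 0.743044
R(flight-control processor) = exp(−0.0000390 × 5000) = 0.822835
R(actuator driver) = exp(−0.0000385 × 5000) = 0.824894
R(autopilot servo) = exp(−0.00000527 × 5000) = 0.973994
R(pitot heater controller) = exp(−0.0000145 × 5000) = 0.930066
Parallel (flight-control processor, actuator driver, and autopilot servo): 1 − (1 − 0.822835)(1 − 0.824894)(1 − 0.973994) = 0.999193
Series ([0.999193] and pitot heater controller): 0.999193 × 0.930066 = 0.929315
Parallel (air-data computer and [0.929315]): 1 − (1 − 0.743044)(1 − 0.929315) = 0.9818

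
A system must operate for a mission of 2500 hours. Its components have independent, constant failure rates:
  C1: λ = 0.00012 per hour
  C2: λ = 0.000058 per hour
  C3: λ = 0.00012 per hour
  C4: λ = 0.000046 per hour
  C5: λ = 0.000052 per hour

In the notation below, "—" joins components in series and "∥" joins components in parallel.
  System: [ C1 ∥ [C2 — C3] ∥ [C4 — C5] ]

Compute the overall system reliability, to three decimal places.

R(C1) = exp(−0.00012 × 2500) = 0.74082
R(C2) = exp(−0.000058 × 2500) = 0.86502
R(C3) = exp(−0.00012 × 2500) = 0.74082
R(C4) = exp(−0.000046 × 2500) = 0.89137
R(C5) = exp(−0.000052 × 2500) = 0.87810
Series (C2 and C3): 0.86502 × 0.74082 = 0.64082
Series (C4 and C5): 0.89137 × 0.87810 = 0.78271
Parallel (C1, [0.64082], and [0.78271]): 1 − (1 − 0.74082)(1 − 0.64082)(1 − 0.78271) = 0.980

0.980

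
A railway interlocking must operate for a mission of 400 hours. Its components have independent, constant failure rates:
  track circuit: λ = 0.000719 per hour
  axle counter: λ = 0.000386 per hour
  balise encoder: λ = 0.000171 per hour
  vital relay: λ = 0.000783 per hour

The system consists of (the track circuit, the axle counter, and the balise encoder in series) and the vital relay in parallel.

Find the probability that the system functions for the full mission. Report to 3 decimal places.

R(track circuit) = exp(−0.000719 × 400) = 0.75006
R(axle counter) = exp(−0.000386 × 400) = 0.85693
R(balise encoder) = exp(−0.000171 × 400) = 0.93389
R(vital relay) = exp(−0.000783 × 400) = 0.73110
Series (track circuit, axle counter, and balise encoder): 0.75006 × 0.85693 × 0.93389 = 0.60026
Parallel ([0.60026] and vital relay): 1 − (1 − 0.60026)(1 − 0.73110) = 0.893

0.893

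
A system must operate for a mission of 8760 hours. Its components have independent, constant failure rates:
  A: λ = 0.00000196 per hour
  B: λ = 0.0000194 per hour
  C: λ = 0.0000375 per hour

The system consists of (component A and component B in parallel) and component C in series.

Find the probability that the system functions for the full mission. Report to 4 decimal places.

0.7181

R(A) = exp(−0.00000196 × 8760) = 0.982977
R(B) = exp(−0.0000194 × 8760) = 0.843712
R(C) = exp(−0.0000375 × 8760) = 0.720003
Parallel (A and B): 1 − (1 − 0.982977)(1 − 0.843712) = 0.997340
Series ([0.997340] and C): 0.997340 × 0.720003 = 0.7181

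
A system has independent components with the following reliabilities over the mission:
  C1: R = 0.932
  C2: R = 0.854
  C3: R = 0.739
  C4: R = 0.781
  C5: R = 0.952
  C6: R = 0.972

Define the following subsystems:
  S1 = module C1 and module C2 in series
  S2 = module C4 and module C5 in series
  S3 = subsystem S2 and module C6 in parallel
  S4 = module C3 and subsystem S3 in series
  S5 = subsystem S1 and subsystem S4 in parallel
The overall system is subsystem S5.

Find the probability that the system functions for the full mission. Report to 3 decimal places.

0.946

Series (C1 and C2): 0.93200 × 0.85400 = 0.79593
Series (C4 and C5): 0.78100 × 0.95200 = 0.74351
Parallel ([0.74351] and C6): 1 − (1 − 0.74351)(1 − 0.97200) = 0.99282
Series (C3 and [0.99282]): 0.73900 × 0.99282 = 0.73369
Parallel ([0.79593] and [0.73369]): 1 − (1 − 0.79593)(1 − 0.73369) = 0.946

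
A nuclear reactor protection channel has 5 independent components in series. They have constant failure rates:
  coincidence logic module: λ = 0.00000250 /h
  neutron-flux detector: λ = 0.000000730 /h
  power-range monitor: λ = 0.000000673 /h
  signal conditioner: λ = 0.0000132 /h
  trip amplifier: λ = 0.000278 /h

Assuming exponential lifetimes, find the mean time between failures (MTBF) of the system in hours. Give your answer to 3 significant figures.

3390

Series of exponential components: λ_sys = Σ λ_i
λ_sys = 0.00000250 + 0.000000730 + 0.000000673 + 0.0000132 + 0.000278 = 2.9510e-04 /h
MTBF = 1 / λ_sys = 3390 h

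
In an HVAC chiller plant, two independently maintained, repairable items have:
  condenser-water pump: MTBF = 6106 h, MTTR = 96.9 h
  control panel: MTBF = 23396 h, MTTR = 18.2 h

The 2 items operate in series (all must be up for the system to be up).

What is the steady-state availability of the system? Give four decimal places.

0.9836

A(condenser-water pump) = MTBF/(MTBF+MTTR) = 6106/(6106+96.9) = 0.984378
A(control panel) = MTBF/(MTBF+MTTR) = 23396/(23396+18.2) = 0.999223
Series availability: 0.984378 × 0.999223 = 0.9836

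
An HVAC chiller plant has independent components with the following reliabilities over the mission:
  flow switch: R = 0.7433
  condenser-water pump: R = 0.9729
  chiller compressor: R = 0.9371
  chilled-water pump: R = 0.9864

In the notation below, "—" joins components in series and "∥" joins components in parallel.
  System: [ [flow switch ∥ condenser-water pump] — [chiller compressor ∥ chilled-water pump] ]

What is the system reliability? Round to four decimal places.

0.9922

Parallel (flow switch and condenser-water pump): 1 − (1 − 0.743300)(1 − 0.972900) = 0.993043
Parallel (chiller compressor and chilled-water pump): 1 − (1 − 0.937100)(1 − 0.986400) = 0.999145
Series ([0.993043] and [0.999145]): 0.993043 × 0.999145 = 0.9922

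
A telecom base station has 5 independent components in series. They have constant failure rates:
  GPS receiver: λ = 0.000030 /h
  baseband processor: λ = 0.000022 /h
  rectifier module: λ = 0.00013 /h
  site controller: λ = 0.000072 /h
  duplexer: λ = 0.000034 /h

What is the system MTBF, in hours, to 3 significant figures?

3470

Series of exponential components: λ_sys = Σ λ_i
λ_sys = 0.000030 + 0.000022 + 0.00013 + 0.000072 + 0.000034 = 2.8800e-04 /h
MTBF = 1 / λ_sys = 3470 h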